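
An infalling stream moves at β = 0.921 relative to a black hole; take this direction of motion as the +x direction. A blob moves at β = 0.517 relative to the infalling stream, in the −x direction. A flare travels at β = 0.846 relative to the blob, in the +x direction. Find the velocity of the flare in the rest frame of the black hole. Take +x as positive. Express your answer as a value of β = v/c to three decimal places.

Apply u = (u' + v)/(1 + u'v/c²) successively, working outward toward the black hole.
Start: velocity of the infalling stream relative to the black hole = 0.9210c.
Compose with the blob (u' = -0.517 in the infalling stream frame): u_1 = (-0.517 + 0.921) / (1 + (-0.517)·0.921) = 0.4040/0.5238 = 0.7712.
Compose with the flare (u' = 0.846 in the blob frame): u_2 = (0.846 + 0.771) / (1 + 0.846·0.771) = 1.6172/1.6525 = 0.9787.

β = +0.979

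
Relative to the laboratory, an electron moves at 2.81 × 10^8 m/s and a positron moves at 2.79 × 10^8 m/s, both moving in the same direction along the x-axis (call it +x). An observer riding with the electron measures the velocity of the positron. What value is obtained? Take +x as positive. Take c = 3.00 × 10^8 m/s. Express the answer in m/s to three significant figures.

β_A = 0.937, β_B = 0.930 (dividing each by c = 3.00 × 10^8 m/s).
Transform to A's frame with the inverse velocity-addition law: u' = (u − v)/(1 − uv/c²), taking u = β_B and v = β_A.
u' = (0.930 − 0.937) / (1 − (0.937)(0.930)) = -0.0067/0.1289 = -0.0517.
u' = -0.0517 × 3.00 × 10^8 m/s.

-1.55 × 10^7 m/s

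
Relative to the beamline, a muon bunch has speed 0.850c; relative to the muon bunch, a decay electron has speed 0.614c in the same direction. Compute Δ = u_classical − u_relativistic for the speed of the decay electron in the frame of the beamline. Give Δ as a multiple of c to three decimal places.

Δ = 0.502c

Galilean: u_cl = 0.614 + 0.850 = 1.4640.
Relativistic: u_rel = (0.614 + 0.850) / (1 + 0.614·0.850) = 1.4640/1.5219 = 0.9620.
Δ = 1.4640 − 0.9620 = 0.5020.
(The classical prediction exceeds c; the relativistic result does not.)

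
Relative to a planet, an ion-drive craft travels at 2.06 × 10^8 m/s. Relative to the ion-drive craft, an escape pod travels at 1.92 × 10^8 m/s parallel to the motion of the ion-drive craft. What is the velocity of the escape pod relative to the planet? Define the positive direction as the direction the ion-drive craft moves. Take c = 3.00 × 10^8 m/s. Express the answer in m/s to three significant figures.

In units of c (dividing by 3.00 × 10^8 m/s): v = 0.687, u' = 0.640.
u = (u' + v)/(1 + u'v/c²):
u = (0.640 + 0.687) / (1 + 0.640·0.687) = 1.3267/1.4395 = 0.9216
(Galilean addition would give +1.327c, exceeding c.)
Converting back: u = 0.9216 × 3.00 × 10^8 m/s.

2.76 × 10^8 m/s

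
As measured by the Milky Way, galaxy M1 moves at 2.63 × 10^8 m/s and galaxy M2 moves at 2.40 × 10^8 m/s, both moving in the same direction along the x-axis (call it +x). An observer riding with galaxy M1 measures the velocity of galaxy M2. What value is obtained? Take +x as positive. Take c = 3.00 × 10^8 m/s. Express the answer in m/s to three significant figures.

-7.70 × 10^7 m/s

β_A = 0.877, β_B = 0.800 (dividing each by c = 3.00 × 10^8 m/s).
Transform to A's frame with the inverse velocity-addition law: u' = (u − v)/(1 − uv/c²), taking u = β_B and v = β_A.
u' = (0.800 − 0.877) / (1 − (0.877)(0.800)) = -0.0767/0.2987 = -0.2567.
u' = -0.2567 × 3.00 × 10^8 m/s.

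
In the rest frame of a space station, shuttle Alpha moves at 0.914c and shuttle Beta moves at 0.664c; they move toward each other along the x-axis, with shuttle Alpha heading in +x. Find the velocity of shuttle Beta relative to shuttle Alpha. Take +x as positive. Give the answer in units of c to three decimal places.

-0.982c

β_A = 0.914, β_B = -0.664.
Transform to A's frame with the inverse velocity-addition law: u' = (u − v)/(1 − uv/c²), taking u = β_B and v = β_A.
u' = (-0.664 − 0.914) / (1 − (0.914)(-0.664)) = -1.5780/1.6069 = -0.9820.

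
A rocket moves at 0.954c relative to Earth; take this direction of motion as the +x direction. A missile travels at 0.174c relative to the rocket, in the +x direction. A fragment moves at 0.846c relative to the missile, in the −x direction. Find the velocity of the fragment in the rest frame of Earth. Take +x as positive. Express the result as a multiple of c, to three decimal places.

Apply u = (u' + v)/(1 + u'v/c²) successively, working outward toward Earth.
Start: velocity of the rocket relative to Earth = 0.9540c.
Compose with the missile (u' = 0.174 in the rocket frame): u_1 = (0.174 + 0.954) / (1 + 0.174·0.954) = 1.1280/1.1660 = 0.9674.
Compose with the fragment (u' = -0.846 in the missile frame): u_2 = (-0.846 + 0.967) / (1 + (-0.846)·0.967) = 0.1214/0.1816 = 0.6687.

+0.669c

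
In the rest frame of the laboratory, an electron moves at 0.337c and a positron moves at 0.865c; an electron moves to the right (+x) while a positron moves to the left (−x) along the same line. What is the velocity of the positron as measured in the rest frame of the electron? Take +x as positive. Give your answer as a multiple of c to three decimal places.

β_A = 0.337, β_B = -0.865.
Transform to A's frame with the inverse velocity-addition law: u' = (u − v)/(1 − uv/c²), taking u = β_B and v = β_A.
u' = (-0.865 − 0.337) / (1 − (0.337)(-0.865)) = -1.2020/1.2915 = -0.9307.

-0.931c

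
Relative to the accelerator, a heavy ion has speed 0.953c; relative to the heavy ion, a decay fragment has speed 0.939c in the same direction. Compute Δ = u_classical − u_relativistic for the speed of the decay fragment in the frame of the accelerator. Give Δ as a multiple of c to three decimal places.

Galilean: u_cl = 0.939 + 0.953 = 1.8920.
Relativistic: u_rel = (0.939 + 0.953) / (1 + 0.939·0.953) = 1.8920/1.8949 = 0.9985.
Δ = 1.8920 − 0.9985 = 0.8935.
(The classical prediction exceeds c; the relativistic result does not.)

Δ = 0.894c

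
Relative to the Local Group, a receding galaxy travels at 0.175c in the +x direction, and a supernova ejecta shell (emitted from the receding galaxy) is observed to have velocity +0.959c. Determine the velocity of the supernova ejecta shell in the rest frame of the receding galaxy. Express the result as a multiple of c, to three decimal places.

Invert the composition law: u' = (u − v)/(1 − uv/c²).
u' = (0.959 − 0.175) / (1 − (0.959)(0.175)) = 0.7840/0.8322 = 0.9421.

+0.942c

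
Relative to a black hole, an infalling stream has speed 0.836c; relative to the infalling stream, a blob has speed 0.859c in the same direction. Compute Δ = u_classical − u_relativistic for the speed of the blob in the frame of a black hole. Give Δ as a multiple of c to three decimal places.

Galilean: u_cl = 0.859 + 0.836 = 1.6950.
Relativistic: u_rel = (0.859 + 0.836) / (1 + 0.859·0.836) = 1.6950/1.7181 = 0.9865.
Δ = 1.6950 − 0.9865 = 0.7085.
(The classical prediction exceeds c; the relativistic result does not.)

Δ = 0.708c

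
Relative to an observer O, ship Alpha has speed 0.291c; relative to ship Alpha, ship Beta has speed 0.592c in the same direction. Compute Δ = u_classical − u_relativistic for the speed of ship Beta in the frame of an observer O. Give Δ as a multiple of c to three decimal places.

Δ = 0.130c

Galilean: u_cl = 0.592 + 0.291 = 0.8830.
Relativistic: u_rel = (0.592 + 0.291) / (1 + 0.592·0.291) = 0.8830/1.1723 = 0.7532.
Δ = 0.8830 − 0.7532 = 0.1298.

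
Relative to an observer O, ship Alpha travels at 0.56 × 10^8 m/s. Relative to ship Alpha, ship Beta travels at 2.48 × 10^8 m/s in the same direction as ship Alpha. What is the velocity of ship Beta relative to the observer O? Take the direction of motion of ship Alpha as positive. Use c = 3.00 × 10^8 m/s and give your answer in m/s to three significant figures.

2.63 × 10^8 m/s

In units of c (dividing by 3.00 × 10^8 m/s): v = 0.187, u' = 0.827.
u = (u' + v)/(1 + u'v/c²):
u = (0.827 + 0.187) / (1 + 0.827·0.187) = 1.0133/1.1543 = 0.8779
Converting back: u = 0.8779 × 3.00 × 10^8 m/s.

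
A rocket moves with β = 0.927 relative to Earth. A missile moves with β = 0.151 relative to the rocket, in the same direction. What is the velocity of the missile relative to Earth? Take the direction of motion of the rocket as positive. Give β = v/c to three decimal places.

With v = 0.927 and u' = 0.151 (in units of c),
u = (u' + v)/(1 + u'v/c²):
u = (0.151 + 0.927) / (1 + 0.151·0.927) = 1.0780/1.1400 = 0.9456
(Galilean addition would give +1.078c, exceeding c.)

β = 0.946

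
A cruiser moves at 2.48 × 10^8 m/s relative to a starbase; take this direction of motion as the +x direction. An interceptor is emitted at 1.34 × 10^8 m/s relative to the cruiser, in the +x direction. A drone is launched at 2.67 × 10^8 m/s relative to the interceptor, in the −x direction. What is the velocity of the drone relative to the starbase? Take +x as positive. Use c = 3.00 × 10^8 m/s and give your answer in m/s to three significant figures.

+6.95 × 10^7 m/s

Apply u = (u' + v)/(1 + u'v/c²) successively, working outward toward the starbase.
(Dividing each given speed by c = 3.00 × 10^8 m/s to work in units of c.)
Start: velocity of the cruiser relative to the starbase = 0.8267c.
Compose with the interceptor (u' = 0.447 in the cruiser frame): u_1 = (0.447 + 0.827) / (1 + 0.447·0.827) = 1.2733/1.3692 = 0.9300.
Compose with the drone (u' = -0.890 in the interceptor frame): u_2 = (-0.890 + 0.930) / (1 + (-0.890)·0.930) = 0.0400/0.1723 = 0.2318.
So u = 0.2318 × 3.00 × 10^8 m/s.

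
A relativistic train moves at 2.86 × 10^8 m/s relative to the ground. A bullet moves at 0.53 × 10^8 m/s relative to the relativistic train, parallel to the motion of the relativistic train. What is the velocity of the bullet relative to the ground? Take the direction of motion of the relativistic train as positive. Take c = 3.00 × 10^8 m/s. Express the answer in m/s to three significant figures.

2.90 × 10^8 m/s

In units of c (dividing by 3.00 × 10^8 m/s): v = 0.953, u' = 0.177.
u = (u' + v)/(1 + u'v/c²):
u = (0.177 + 0.953) / (1 + 0.177·0.953) = 1.1300/1.1684 = 0.9671
(Galilean addition would give +1.130c, exceeding c.)
Converting back: u = 0.9671 × 3.00 × 10^8 m/s.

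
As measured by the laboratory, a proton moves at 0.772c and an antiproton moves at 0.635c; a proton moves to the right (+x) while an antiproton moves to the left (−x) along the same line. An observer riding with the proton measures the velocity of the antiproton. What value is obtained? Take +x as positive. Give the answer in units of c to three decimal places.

β_A = 0.772, β_B = -0.635.
Transform to A's frame with the inverse velocity-addition law: u' = (u − v)/(1 − uv/c²), taking u = β_B and v = β_A.
u' = (-0.635 − 0.772) / (1 − (0.772)(-0.635)) = -1.4070/1.4902 = -0.9442.

-0.944c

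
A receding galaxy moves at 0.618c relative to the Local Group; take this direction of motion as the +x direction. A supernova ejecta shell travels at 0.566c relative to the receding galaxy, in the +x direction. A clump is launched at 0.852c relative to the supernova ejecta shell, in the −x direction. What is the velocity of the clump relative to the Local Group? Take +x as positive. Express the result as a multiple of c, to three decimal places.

Apply u = (u' + v)/(1 + u'v/c²) successively, working outward toward the Local Group.
Start: velocity of the receding galaxy relative to the Local Group = 0.6180c.
Compose with the supernova ejecta shell (u' = 0.566 in the receding galaxy frame): u_1 = (0.566 + 0.618) / (1 + 0.566·0.618) = 1.1840/1.3498 = 0.8772.
Compose with the clump (u' = -0.852 in the supernova ejecta shell frame): u_2 = (-0.852 + 0.877) / (1 + (-0.852)·0.877) = 0.0252/0.2526 = 0.0996.

+0.100c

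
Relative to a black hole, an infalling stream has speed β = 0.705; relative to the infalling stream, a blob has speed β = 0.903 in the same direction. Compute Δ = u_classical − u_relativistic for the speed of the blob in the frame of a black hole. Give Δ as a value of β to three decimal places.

Δ = 0.625

Galilean: u_cl = 0.903 + 0.705 = 1.6080.
Relativistic: u_rel = (0.903 + 0.705) / (1 + 0.903·0.705) = 1.6080/1.6366 = 0.9825.
Δ = 1.6080 − 0.9825 = 0.6255.
(The classical prediction exceeds c; the relativistic result does not.)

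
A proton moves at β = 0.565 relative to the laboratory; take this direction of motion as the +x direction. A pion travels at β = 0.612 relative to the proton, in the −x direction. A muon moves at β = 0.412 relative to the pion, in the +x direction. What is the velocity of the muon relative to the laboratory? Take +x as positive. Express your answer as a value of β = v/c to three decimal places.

Apply u = (u' + v)/(1 + u'v/c²) successively, working outward toward the laboratory.
Start: velocity of the proton relative to the laboratory = 0.5650c.
Compose with the pion (u' = -0.612 in the proton frame): u_1 = (-0.612 + 0.565) / (1 + (-0.612)·0.565) = -0.0470/0.6542 = -0.0718.
Compose with the muon (u' = 0.412 in the pion frame): u_2 = (0.412 + (-0.072)) / (1 + 0.412·(-0.072)) = 0.3402/0.9704 = 0.3505.

β = +0.351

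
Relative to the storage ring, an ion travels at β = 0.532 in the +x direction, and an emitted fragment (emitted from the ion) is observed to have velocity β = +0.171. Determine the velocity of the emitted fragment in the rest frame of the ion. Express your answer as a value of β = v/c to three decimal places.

β = -0.397

Invert the composition law: u' = (u − v)/(1 − uv/c²).
u' = (0.171 − 0.532) / (1 − (0.171)(0.532)) = -0.3610/0.9090 = -0.3971.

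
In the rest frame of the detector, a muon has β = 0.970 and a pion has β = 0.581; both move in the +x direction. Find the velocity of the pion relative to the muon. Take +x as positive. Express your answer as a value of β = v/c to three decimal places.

β_A = 0.970, β_B = 0.581.
Transform to A's frame with the inverse velocity-addition law: u' = (u − v)/(1 − uv/c²), taking u = β_B and v = β_A.
u' = (0.581 − 0.970) / (1 − (0.970)(0.581)) = -0.3890/0.4364 = -0.8913.

β = -0.891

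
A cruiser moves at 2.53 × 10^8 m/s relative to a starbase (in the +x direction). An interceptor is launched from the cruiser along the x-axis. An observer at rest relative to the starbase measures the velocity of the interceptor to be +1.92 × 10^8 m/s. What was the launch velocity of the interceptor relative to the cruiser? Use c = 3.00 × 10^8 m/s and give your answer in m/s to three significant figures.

-1.33 × 10^8 m/s

v = 0.843c, u = 0.640c.
Invert the composition law: u' = (u − v)/(1 − uv/c²).
u' = (0.640 − 0.843) / (1 − (0.640)(0.843)) = -0.2033/0.4603 = -0.4418.
u' = -0.4418 × 3.00 × 10^8 m/s.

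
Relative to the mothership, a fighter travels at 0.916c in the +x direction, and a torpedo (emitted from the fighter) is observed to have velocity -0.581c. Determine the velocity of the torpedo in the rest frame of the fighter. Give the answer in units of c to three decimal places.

-0.977c

Invert the composition law: u' = (u − v)/(1 − uv/c²).
u' = (-0.581 − 0.916) / (1 − (-0.581)(0.916)) = -1.4970/1.5322 = -0.9770.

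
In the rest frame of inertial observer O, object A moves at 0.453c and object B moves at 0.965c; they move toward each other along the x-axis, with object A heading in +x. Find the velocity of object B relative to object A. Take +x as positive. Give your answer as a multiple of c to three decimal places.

-0.987c

β_A = 0.453, β_B = -0.965.
Transform to A's frame with the inverse velocity-addition law: u' = (u − v)/(1 − uv/c²), taking u = β_B and v = β_A.
u' = (-0.965 − 0.453) / (1 − (0.453)(-0.965)) = -1.4180/1.4371 = -0.9867.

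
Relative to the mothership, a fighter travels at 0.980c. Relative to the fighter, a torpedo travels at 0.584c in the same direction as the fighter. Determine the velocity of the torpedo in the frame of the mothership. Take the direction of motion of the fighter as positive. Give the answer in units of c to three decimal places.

0.995c

With v = 0.980 and u' = 0.584 (in units of c),
u = (u' + v)/(1 + u'v/c²):
u = (0.584 + 0.980) / (1 + 0.584·0.980) = 1.5640/1.5723 = 0.9947
(Galilean addition would give +1.564c, exceeding c.)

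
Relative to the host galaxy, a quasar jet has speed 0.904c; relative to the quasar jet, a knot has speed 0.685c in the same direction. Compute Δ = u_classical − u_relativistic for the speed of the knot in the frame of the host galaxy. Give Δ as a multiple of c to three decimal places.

Δ = 0.608c

Galilean: u_cl = 0.685 + 0.904 = 1.5890.
Relativistic: u_rel = (0.685 + 0.904) / (1 + 0.685·0.904) = 1.5890/1.6192 = 0.9813.
Δ = 1.5890 − 0.9813 = 0.6077.
(The classical prediction exceeds c; the relativistic result does not.)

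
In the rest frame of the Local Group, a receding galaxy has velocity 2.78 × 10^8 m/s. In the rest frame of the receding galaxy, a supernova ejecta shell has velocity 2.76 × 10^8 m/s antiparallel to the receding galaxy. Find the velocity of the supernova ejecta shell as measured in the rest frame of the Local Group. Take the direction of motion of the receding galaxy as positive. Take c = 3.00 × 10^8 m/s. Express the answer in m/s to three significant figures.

In units of c (dividing by 3.00 × 10^8 m/s): v = 0.927, u' = -0.920.
u = (u' + v)/(1 + u'v/c²):
u = (-0.920 + 0.927) / (1 + (-0.920)·0.927) = 0.0067/0.1475 = 0.0452
Converting back: u = 0.0452 × 3.00 × 10^8 m/s.

+1.36 × 10^7 m/s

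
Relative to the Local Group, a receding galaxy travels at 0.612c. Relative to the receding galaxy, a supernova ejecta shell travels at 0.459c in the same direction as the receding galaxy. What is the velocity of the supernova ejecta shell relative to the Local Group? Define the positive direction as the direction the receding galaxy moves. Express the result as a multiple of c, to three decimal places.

0.836c

With v = 0.612 and u' = 0.459 (in units of c),
u = (u' + v)/(1 + u'v/c²):
u = (0.459 + 0.612) / (1 + 0.459·0.612) = 1.0710/1.2809 = 0.8361
(Galilean addition would give +1.071c, exceeding c.)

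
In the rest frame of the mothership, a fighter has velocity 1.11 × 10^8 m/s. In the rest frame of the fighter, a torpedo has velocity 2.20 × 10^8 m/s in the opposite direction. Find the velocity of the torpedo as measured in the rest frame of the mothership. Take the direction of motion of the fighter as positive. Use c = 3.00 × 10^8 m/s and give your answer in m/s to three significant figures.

-1.50 × 10^8 m/s

In units of c (dividing by 3.00 × 10^8 m/s): v = 0.370, u' = -0.733.
u = (u' + v)/(1 + u'v/c²):
u = (-0.733 + 0.370) / (1 + (-0.733)·0.370) = -0.3633/0.7287 = -0.4986
(Galilean addition would give -0.363c.)
Converting back: u = -0.4986 × 3.00 × 10^8 m/s.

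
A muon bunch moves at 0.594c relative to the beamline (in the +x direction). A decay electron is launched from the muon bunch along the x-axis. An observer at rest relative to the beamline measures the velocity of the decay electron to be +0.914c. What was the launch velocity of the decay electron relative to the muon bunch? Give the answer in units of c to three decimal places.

Invert the composition law: u' = (u − v)/(1 − uv/c²).
u' = (0.914 − 0.594) / (1 − (0.914)(0.594)) = 0.3200/0.4571 = 0.7001.

+0.700c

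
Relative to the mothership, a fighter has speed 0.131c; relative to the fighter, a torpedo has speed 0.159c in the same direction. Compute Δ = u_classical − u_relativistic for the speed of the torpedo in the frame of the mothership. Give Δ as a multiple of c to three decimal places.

Galilean: u_cl = 0.159 + 0.131 = 0.2900.
Relativistic: u_rel = (0.159 + 0.131) / (1 + 0.159·0.131) = 0.2900/1.0208 = 0.2841.
Δ = 0.2900 − 0.2841 = 0.0059.

Δ = 0.006c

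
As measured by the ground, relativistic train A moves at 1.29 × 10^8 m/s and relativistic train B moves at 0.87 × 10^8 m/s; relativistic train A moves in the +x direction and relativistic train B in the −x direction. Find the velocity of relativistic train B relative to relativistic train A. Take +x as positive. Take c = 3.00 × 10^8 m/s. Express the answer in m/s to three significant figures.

β_A = 0.430, β_B = -0.290 (dividing each by c = 3.00 × 10^8 m/s).
Transform to A's frame with the inverse velocity-addition law: u' = (u − v)/(1 − uv/c²), taking u = β_B and v = β_A.
u' = (-0.290 − 0.430) / (1 − (0.430)(-0.290)) = -0.7200/1.1247 = -0.6402.
u' = -0.6402 × 3.00 × 10^8 m/s.

-1.92 × 10^8 m/s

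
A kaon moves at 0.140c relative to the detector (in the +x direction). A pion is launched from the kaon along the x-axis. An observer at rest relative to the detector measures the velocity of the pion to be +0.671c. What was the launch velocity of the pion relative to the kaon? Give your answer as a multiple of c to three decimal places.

+0.586c

Invert the composition law: u' = (u − v)/(1 − uv/c²).
u' = (0.671 − 0.140) / (1 − (0.671)(0.140)) = 0.5310/0.9061 = 0.5861.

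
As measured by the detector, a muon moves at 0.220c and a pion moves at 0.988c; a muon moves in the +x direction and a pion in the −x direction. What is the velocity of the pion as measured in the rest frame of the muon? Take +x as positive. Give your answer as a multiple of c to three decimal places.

-0.992c

β_A = 0.220, β_B = -0.988.
Transform to A's frame with the inverse velocity-addition law: u' = (u − v)/(1 − uv/c²), taking u = β_B and v = β_A.
u' = (-0.988 − 0.220) / (1 − (0.220)(-0.988)) = -1.2080/1.2174 = -0.9923.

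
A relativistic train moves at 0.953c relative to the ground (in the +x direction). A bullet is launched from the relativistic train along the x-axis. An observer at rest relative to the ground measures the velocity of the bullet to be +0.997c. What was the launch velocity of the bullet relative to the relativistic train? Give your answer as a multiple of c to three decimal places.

Invert the composition law: u' = (u − v)/(1 − uv/c²).
u' = (0.997 − 0.953) / (1 − (0.997)(0.953)) = 0.0440/0.0499 = 0.8825.

+0.882c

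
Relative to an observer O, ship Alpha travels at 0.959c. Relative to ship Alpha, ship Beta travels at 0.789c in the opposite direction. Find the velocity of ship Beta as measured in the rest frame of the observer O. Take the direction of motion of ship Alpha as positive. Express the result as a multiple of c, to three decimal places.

+0.699c

With v = 0.959 and u' = -0.789 (in units of c),
u = (u' + v)/(1 + u'v/c²):
u = (-0.789 + 0.959) / (1 + (-0.789)·0.959) = 0.1700/0.2433 = 0.6986
(Galilean addition would give +0.170c.)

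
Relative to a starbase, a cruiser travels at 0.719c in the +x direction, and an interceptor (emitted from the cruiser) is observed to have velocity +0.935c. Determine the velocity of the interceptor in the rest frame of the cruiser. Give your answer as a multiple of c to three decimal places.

Invert the composition law: u' = (u − v)/(1 − uv/c²).
u' = (0.935 − 0.719) / (1 − (0.935)(0.719)) = 0.2160/0.3277 = 0.6591.

+0.659c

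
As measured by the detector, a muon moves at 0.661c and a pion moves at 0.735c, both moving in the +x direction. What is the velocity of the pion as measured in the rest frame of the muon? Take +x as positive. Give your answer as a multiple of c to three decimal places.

β_A = 0.661, β_B = 0.735.
Transform to A's frame with the inverse velocity-addition law: u' = (u − v)/(1 − uv/c²), taking u = β_B and v = β_A.
u' = (0.735 − 0.661) / (1 − (0.661)(0.735)) = 0.0740/0.5142 = 0.1439.

+0.144c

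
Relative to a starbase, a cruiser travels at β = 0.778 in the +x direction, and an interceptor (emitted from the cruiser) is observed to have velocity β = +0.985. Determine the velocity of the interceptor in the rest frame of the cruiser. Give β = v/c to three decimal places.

β = +0.886

Invert the composition law: u' = (u − v)/(1 − uv/c²).
u' = (0.985 − 0.778) / (1 − (0.985)(0.778)) = 0.2070/0.2337 = 0.8859.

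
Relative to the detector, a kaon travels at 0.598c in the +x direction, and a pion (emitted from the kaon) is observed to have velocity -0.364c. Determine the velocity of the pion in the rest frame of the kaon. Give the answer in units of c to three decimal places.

Invert the composition law: u' = (u − v)/(1 − uv/c²).
u' = (-0.364 − 0.598) / (1 − (-0.364)(0.598)) = -0.9620/1.2177 = -0.7900.

-0.790c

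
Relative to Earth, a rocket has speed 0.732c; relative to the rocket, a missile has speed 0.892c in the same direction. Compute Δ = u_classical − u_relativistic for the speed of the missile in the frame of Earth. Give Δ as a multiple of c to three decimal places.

Δ = 0.642c

Galilean: u_cl = 0.892 + 0.732 = 1.6240.
Relativistic: u_rel = (0.892 + 0.732) / (1 + 0.892·0.732) = 1.6240/1.6529 = 0.9825.
Δ = 1.6240 − 0.9825 = 0.6415.
(The classical prediction exceeds c; the relativistic result does not.)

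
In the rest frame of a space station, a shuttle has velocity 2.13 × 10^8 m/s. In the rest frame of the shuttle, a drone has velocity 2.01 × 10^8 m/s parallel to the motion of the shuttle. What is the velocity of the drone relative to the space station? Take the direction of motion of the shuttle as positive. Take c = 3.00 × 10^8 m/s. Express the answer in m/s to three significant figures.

2.81 × 10^8 m/s

In units of c (dividing by 3.00 × 10^8 m/s): v = 0.710, u' = 0.670.
u = (u' + v)/(1 + u'v/c²):
u = (0.670 + 0.710) / (1 + 0.670·0.710) = 1.3800/1.4757 = 0.9351
(Galilean addition would give +1.380c, exceeding c.)
Converting back: u = 0.9351 × 3.00 × 10^8 m/s.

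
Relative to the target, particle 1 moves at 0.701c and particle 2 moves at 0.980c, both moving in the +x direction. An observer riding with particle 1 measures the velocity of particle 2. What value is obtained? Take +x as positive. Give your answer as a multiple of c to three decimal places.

+0.891c

β_A = 0.701, β_B = 0.980.
Transform to A's frame with the inverse velocity-addition law: u' = (u − v)/(1 − uv/c²), taking u = β_B and v = β_A.
u' = (0.980 − 0.701) / (1 − (0.701)(0.980)) = 0.2790/0.3130 = 0.8913.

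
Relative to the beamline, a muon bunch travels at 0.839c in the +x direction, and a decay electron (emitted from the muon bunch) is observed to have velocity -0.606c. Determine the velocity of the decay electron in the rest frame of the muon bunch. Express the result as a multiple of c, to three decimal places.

Invert the composition law: u' = (u − v)/(1 − uv/c²).
u' = (-0.606 − 0.839) / (1 − (-0.606)(0.839)) = -1.4450/1.5084 = -0.9579.

-0.958c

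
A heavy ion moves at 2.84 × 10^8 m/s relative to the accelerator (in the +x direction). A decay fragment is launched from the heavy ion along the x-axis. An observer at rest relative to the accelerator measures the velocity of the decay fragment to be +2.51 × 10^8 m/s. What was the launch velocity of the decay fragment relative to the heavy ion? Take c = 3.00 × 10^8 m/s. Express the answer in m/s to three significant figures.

-1.59 × 10^8 m/s

v = 0.947c, u = 0.837c.
Invert the composition law: u' = (u − v)/(1 − uv/c²).
u' = (0.837 − 0.947) / (1 − (0.837)(0.947)) = -0.1100/0.2080 = -0.5290.
u' = -0.5290 × 3.00 × 10^8 m/s.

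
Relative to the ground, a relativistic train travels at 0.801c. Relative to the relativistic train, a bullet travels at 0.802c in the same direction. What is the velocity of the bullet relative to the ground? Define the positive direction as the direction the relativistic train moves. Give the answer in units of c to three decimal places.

0.976c

With v = 0.801 and u' = 0.802 (in units of c),
u = (u' + v)/(1 + u'v/c²):
u = (0.802 + 0.801) / (1 + 0.802·0.801) = 1.6030/1.6424 = 0.9760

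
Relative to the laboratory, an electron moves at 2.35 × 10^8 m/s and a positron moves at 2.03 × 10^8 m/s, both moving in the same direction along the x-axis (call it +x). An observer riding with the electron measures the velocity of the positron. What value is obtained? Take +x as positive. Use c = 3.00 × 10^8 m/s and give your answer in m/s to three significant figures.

β_A = 0.783, β_B = 0.677 (dividing each by c = 3.00 × 10^8 m/s).
Transform to A's frame with the inverse velocity-addition law: u' = (u − v)/(1 − uv/c²), taking u = β_B and v = β_A.
u' = (0.677 − 0.783) / (1 − (0.783)(0.677)) = -0.1067/0.4699 = -0.2270.
u' = -0.2270 × 3.00 × 10^8 m/s.

-6.81 × 10^7 m/s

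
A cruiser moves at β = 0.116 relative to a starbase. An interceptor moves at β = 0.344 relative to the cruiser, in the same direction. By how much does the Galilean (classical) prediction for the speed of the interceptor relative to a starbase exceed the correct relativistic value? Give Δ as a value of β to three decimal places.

Δ = 0.018

Galilean: u_cl = 0.344 + 0.116 = 0.4600.
Relativistic: u_rel = (0.344 + 0.116) / (1 + 0.344·0.116) = 0.4600/1.0399 = 0.4423.
Δ = 0.4600 − 0.4423 = 0.0177.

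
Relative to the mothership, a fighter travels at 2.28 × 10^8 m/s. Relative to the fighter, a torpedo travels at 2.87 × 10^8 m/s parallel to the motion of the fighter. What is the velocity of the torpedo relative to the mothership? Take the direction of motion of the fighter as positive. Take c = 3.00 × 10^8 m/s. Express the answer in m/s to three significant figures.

2.98 × 10^8 m/s

In units of c (dividing by 3.00 × 10^8 m/s): v = 0.760, u' = 0.957.
u = (u' + v)/(1 + u'v/c²):
u = (0.957 + 0.760) / (1 + 0.957·0.760) = 1.7167/1.7271 = 0.9940
(Galilean addition would give +1.717c, exceeding c.)
Converting back: u = 0.9940 × 3.00 × 10^8 m/s.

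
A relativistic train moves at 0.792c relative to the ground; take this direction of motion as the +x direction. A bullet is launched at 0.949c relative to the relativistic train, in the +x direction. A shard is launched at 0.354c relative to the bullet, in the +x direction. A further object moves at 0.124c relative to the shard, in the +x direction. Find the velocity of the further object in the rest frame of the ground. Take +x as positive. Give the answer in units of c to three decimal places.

Apply u = (u' + v)/(1 + u'v/c²) successively, working outward toward the ground.
Start: velocity of the relativistic train relative to the ground = 0.7920c.
Compose with the bullet (u' = 0.949 in the relativistic train frame): u_1 = (0.949 + 0.792) / (1 + 0.949·0.792) = 1.7410/1.7516 = 0.9939.
Compose with the shard (u' = 0.354 in the bullet frame): u_2 = (0.354 + 0.994) / (1 + 0.354·0.994) = 1.3479/1.3519 = 0.9971.
Compose with the further object (u' = 0.124 in the shard frame): u_3 = (0.124 + 0.997) / (1 + 0.124·0.997) = 1.1211/1.1236 = 0.9977.

0.998c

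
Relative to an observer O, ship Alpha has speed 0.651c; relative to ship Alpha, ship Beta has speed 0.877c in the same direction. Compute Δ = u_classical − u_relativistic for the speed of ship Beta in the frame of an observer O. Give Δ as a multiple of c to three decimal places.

Galilean: u_cl = 0.877 + 0.651 = 1.5280.
Relativistic: u_rel = (0.877 + 0.651) / (1 + 0.877·0.651) = 1.5280/1.5709 = 0.9727.
Δ = 1.5280 − 0.9727 = 0.5553.
(The classical prediction exceeds c; the relativistic result does not.)

Δ = 0.555c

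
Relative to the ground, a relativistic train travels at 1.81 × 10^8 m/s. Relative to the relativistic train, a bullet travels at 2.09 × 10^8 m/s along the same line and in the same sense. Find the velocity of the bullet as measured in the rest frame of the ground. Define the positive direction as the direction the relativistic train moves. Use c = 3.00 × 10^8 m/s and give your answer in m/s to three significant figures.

In units of c (dividing by 3.00 × 10^8 m/s): v = 0.603, u' = 0.697.
u = (u' + v)/(1 + u'v/c²):
u = (0.697 + 0.603) / (1 + 0.697·0.603) = 1.3000/1.4203 = 0.9153
Converting back: u = 0.9153 × 3.00 × 10^8 m/s.

2.75 × 10^8 m/s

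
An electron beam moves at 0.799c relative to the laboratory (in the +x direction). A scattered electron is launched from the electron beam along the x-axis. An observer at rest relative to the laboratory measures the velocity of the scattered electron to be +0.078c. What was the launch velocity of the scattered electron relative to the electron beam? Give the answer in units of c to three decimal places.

-0.769c

Invert the composition law: u' = (u − v)/(1 − uv/c²).
u' = (0.078 − 0.799) / (1 − (0.078)(0.799)) = -0.7210/0.9377 = -0.7689.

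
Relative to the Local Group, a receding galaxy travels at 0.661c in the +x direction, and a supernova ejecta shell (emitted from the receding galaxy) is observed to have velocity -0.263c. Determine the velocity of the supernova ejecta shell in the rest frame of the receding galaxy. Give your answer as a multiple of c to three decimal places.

-0.787c

Invert the composition law: u' = (u − v)/(1 − uv/c²).
u' = (-0.263 − 0.661) / (1 − (-0.263)(0.661)) = -0.9240/1.1738 = -0.7872.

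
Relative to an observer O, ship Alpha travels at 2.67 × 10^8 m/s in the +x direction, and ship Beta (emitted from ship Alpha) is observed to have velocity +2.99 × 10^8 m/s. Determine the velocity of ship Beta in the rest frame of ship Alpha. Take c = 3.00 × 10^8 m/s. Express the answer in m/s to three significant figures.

v = 0.890c, u = 0.997c.
Invert the composition law: u' = (u − v)/(1 − uv/c²).
u' = (0.997 − 0.890) / (1 − (0.997)(0.890)) = 0.1067/0.1130 = 0.9442.
u' = 0.9442 × 3.00 × 10^8 m/s.

+2.83 × 10^8 m/s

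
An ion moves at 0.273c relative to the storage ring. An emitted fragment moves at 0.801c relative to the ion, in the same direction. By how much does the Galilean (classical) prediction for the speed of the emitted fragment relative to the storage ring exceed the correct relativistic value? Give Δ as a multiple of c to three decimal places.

Galilean: u_cl = 0.801 + 0.273 = 1.0740.
Relativistic: u_rel = (0.801 + 0.273) / (1 + 0.801·0.273) = 1.0740/1.2187 = 0.8813.
Δ = 1.0740 − 0.8813 = 0.1927.
(The classical prediction exceeds c; the relativistic result does not.)

Δ = 0.193c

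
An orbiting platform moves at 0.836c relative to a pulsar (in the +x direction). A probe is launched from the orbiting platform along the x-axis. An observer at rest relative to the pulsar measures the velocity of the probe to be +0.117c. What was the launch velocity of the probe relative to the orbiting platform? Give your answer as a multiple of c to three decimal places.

Invert the composition law: u' = (u − v)/(1 − uv/c²).
u' = (0.117 − 0.836) / (1 − (0.117)(0.836)) = -0.7190/0.9022 = -0.7970.

-0.797c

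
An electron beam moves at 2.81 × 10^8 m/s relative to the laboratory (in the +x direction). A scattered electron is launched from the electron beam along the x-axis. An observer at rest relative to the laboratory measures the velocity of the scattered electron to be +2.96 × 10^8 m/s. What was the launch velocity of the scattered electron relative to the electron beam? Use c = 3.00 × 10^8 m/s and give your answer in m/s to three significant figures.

v = 0.937c, u = 0.987c.
Invert the composition law: u' = (u − v)/(1 − uv/c²).
u' = (0.987 − 0.937) / (1 − (0.987)(0.937)) = 0.0500/0.0758 = 0.6594.
u' = 0.6594 × 3.00 × 10^8 m/s.

+1.98 × 10^8 m/s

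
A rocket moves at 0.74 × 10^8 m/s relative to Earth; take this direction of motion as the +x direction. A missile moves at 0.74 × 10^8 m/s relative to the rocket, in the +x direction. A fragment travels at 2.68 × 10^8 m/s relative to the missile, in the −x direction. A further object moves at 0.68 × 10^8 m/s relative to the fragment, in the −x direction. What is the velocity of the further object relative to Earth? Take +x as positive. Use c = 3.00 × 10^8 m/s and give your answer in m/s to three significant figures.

-2.47 × 10^8 m/s

Apply u = (u' + v)/(1 + u'v/c²) successively, working outward toward Earth.
(Dividing each given speed by c = 3.00 × 10^8 m/s to work in units of c.)
Start: velocity of the rocket relative to Earth = 0.2467c.
Compose with the missile (u' = 0.247 in the rocket frame): u_1 = (0.247 + 0.247) / (1 + 0.247·0.247) = 0.4933/1.0608 = 0.4650.
Compose with the fragment (u' = -0.893 in the missile frame): u_2 = (-0.893 + 0.465) / (1 + (-0.893)·0.465) = -0.4283/0.5846 = -0.7327.
Compose with the further object (u' = -0.227 in the fragment frame): u_3 = (-0.227 + (-0.733)) / (1 + (-0.227)·(-0.733)) = -0.9593/1.1661 = -0.8227.
So u = -0.8227 × 3.00 × 10^8 m/s.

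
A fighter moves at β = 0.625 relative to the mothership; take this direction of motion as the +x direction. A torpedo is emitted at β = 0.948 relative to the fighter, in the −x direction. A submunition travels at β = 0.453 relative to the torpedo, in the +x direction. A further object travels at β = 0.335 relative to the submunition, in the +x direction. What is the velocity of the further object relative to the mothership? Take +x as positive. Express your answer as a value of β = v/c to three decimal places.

Apply u = (u' + v)/(1 + u'v/c²) successively, working outward toward the mothership.
Start: velocity of the fighter relative to the mothership = 0.6250c.
Compose with the torpedo (u' = -0.948 in the fighter frame): u_1 = (-0.948 + 0.625) / (1 + (-0.948)·0.625) = -0.3230/0.4075 = -0.7926.
Compose with the submunition (u' = 0.453 in the torpedo frame): u_2 = (0.453 + (-0.793)) / (1 + 0.453·(-0.793)) = -0.3396/0.6409 = -0.5299.
Compose with the further object (u' = 0.335 in the submunition frame): u_3 = (0.335 + (-0.530)) / (1 + 0.335·(-0.530)) = -0.1949/0.8225 = -0.2370.

β = -0.237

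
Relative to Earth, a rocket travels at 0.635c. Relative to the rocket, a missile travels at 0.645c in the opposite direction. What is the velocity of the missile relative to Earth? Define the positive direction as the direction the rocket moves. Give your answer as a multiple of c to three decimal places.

-0.017c

With v = 0.635 and u' = -0.645 (in units of c),
u = (u' + v)/(1 + u'v/c²):
u = (-0.645 + 0.635) / (1 + (-0.645)·0.635) = -0.0100/0.5904 = -0.0169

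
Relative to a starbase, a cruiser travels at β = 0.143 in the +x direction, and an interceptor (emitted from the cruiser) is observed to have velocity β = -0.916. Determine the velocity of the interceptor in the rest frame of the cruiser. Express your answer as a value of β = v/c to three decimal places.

Invert the composition law: u' = (u − v)/(1 − uv/c²).
u' = (-0.916 − 0.143) / (1 − (-0.916)(0.143)) = -1.0590/1.1310 = -0.9363.

β = -0.936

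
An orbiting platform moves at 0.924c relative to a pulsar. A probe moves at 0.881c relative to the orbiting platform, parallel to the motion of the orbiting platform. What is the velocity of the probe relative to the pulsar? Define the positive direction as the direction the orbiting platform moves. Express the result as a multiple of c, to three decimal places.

With v = 0.924 and u' = 0.881 (in units of c),
u = (u' + v)/(1 + u'v/c²):
u = (0.881 + 0.924) / (1 + 0.881·0.924) = 1.8050/1.8140 = 0.9950

0.995c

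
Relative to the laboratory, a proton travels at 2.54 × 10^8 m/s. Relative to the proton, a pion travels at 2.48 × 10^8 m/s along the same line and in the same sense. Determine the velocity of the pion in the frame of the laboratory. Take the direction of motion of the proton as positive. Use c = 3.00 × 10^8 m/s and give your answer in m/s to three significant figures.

2.95 × 10^8 m/s

In units of c (dividing by 3.00 × 10^8 m/s): v = 0.847, u' = 0.827.
u = (u' + v)/(1 + u'v/c²):
u = (0.827 + 0.847) / (1 + 0.827·0.847) = 1.6733/1.6999 = 0.9844
Converting back: u = 0.9844 × 3.00 × 10^8 m/s.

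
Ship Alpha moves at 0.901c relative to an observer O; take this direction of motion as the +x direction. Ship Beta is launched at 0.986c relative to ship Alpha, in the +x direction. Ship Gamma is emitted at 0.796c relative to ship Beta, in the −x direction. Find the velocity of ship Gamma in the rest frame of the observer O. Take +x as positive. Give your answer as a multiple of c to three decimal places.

Apply u = (u' + v)/(1 + u'v/c²) successively, working outward toward the observer O.
Start: velocity of ship Alpha relative to the observer O = 0.9010c.
Compose with ship Beta (u' = 0.986 in ship Alpha frame): u_1 = (0.986 + 0.901) / (1 + 0.986·0.901) = 1.8870/1.8884 = 0.9993.
Compose with ship Gamma (u' = -0.796 in ship Beta frame): u_2 = (-0.796 + 0.999) / (1 + (-0.796)·0.999) = 0.2033/0.2046 = 0.9936.

+0.994c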